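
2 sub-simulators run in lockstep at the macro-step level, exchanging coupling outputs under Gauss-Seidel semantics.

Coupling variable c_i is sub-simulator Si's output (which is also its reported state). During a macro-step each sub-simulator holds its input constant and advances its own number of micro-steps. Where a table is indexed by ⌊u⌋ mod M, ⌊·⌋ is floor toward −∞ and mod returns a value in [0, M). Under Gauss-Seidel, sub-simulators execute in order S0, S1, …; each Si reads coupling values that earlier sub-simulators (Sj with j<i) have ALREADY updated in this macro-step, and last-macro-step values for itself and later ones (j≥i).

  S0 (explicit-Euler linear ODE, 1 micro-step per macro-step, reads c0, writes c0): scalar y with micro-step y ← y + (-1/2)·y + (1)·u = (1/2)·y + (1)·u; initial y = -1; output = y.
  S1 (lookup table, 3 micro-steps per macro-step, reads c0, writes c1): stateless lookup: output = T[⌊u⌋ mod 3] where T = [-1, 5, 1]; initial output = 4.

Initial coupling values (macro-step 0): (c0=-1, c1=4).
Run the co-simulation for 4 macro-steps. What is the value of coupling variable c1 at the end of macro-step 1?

c1 at macro-step 1 = 5

macro 1: S0 reads c0=-1 → after 1×micro: -3/2; S1 reads c0=-3/2 → after 3×micro: 5 ⇒ (c0=-3/2, c1=5)
macro 2: S0 reads c0=-3/2 → after 1×micro: -9/4; S1 reads c0=-9/4 → after 3×micro: -1 ⇒ (c0=-9/4, c1=-1)
macro 3: S0 reads c0=-9/4 → after 1×micro: -27/8; S1 reads c0=-27/8 → after 3×micro: 1 ⇒ (c0=-27/8, c1=1)
macro 4: S0 reads c0=-27/8 → after 1×micro: -81/16; S1 reads c0=-81/16 → after 3×micro: -1 ⇒ (c0=-81/16, c1=-1)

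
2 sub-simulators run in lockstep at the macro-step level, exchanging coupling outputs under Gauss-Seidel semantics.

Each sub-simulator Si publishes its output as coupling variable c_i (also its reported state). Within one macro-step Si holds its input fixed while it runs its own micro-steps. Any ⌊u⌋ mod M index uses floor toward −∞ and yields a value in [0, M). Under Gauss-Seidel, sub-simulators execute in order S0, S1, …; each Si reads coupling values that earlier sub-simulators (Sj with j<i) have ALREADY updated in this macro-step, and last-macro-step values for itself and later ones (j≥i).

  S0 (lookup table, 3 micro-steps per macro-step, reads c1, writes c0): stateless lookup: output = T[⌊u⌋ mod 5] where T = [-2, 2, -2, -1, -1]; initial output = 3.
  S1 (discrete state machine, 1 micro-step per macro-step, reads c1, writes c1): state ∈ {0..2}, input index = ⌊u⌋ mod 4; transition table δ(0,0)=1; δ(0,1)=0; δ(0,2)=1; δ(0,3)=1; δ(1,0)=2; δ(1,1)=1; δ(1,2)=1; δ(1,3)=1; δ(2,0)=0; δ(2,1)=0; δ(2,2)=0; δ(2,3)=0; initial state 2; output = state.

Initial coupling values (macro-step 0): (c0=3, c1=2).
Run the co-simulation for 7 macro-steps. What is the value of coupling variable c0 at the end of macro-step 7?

macro 1: S0 reads c1=2 → after 3×micro: -2; S1 reads c1=2 → after 1×micro: 0 ⇒ (c0=-2, c1=0)
macro 2: S0 reads c1=0 → after 3×micro: -2; S1 reads c1=0 → after 1×micro: 1 ⇒ (c0=-2, c1=1)
macro 3: S0 reads c1=1 → after 3×micro: 2; S1 reads c1=1 → after 1×micro: 1 ⇒ (c0=2, c1=1)
macro 4: S0 reads c1=1 → after 3×micro: 2; S1 reads c1=1 → after 1×micro: 1 ⇒ (c0=2, c1=1)
macro 5: S0 reads c1=1 → after 3×micro: 2; S1 reads c1=1 → after 1×micro: 1 ⇒ (c0=2, c1=1)
macro 6: S0 reads c1=1 → after 3×micro: 2; S1 reads c1=1 → after 1×micro: 1 ⇒ (c0=2, c1=1)
macro 7: S0 reads c1=1 → after 3×micro: 2; S1 reads c1=1 → after 1×micro: 1 ⇒ (c0=2, c1=1)

c0 at macro-step 7 = 2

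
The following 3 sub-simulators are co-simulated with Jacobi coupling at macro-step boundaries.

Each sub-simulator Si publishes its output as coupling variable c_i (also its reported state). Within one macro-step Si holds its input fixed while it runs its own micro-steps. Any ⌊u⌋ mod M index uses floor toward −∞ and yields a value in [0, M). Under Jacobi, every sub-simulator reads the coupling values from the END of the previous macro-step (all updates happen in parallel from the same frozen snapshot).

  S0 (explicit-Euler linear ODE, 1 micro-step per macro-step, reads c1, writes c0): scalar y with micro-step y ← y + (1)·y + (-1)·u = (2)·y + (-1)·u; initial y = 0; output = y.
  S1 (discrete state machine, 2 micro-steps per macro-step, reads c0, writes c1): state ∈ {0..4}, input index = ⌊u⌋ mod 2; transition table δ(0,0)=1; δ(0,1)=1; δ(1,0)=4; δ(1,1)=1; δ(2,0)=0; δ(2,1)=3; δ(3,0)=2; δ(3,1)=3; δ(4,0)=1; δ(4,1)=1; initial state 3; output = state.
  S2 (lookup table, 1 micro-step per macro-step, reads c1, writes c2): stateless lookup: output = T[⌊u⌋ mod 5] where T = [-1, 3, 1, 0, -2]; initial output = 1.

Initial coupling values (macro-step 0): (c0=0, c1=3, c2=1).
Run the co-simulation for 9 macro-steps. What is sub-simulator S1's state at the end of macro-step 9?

S1 state at macro-step 9 = 1

macro 1: S0 reads c1=3 → after 1×micro: -3; S1 reads c0=0 → after 2×micro: 0; S2 reads c1=3 → after 1×micro: 0 ⇒ (c0=-3, c1=0, c2=0)
macro 2: S0 reads c1=0 → after 1×micro: -6; S1 reads c0=-3 → after 2×micro: 1; S2 reads c1=0 → after 1×micro: -1 ⇒ (c0=-6, c1=1, c2=-1)
macro 3: S0 reads c1=1 → after 1×micro: -13; S1 reads c0=-6 → after 2×micro: 1; S2 reads c1=1 → after 1×micro: 3 ⇒ (c0=-13, c1=1, c2=3)
macro 4: S0 reads c1=1 → after 1×micro: -27; S1 reads c0=-13 → after 2×micro: 1; S2 reads c1=1 → after 1×micro: 3 ⇒ (c0=-27, c1=1, c2=3)
macro 5: S0 reads c1=1 → after 1×micro: -55; S1 reads c0=-27 → after 2×micro: 1; S2 reads c1=1 → after 1×micro: 3 ⇒ (c0=-55, c1=1, c2=3)
macro 6: S0 reads c1=1 → after 1×micro: -111; S1 reads c0=-55 → after 2×micro: 1; S2 reads c1=1 → after 1×micro: 3 ⇒ (c0=-111, c1=1, c2=3)
macro 7: S0 reads c1=1 → after 1×micro: -223; S1 reads c0=-111 → after 2×micro: 1; S2 reads c1=1 → after 1×micro: 3 ⇒ (c0=-223, c1=1, c2=3)
macro 8: S0 reads c1=1 → after 1×micro: -447; S1 reads c0=-223 → after 2×micro: 1; S2 reads c1=1 → after 1×micro: 3 ⇒ (c0=-447, c1=1, c2=3)
macro 9: S0 reads c1=1 → after 1×micro: -895; S1 reads c0=-447 → after 2×micro: 1; S2 reads c1=1 → after 1×micro: 3 ⇒ (c0=-895, c1=1, c2=3)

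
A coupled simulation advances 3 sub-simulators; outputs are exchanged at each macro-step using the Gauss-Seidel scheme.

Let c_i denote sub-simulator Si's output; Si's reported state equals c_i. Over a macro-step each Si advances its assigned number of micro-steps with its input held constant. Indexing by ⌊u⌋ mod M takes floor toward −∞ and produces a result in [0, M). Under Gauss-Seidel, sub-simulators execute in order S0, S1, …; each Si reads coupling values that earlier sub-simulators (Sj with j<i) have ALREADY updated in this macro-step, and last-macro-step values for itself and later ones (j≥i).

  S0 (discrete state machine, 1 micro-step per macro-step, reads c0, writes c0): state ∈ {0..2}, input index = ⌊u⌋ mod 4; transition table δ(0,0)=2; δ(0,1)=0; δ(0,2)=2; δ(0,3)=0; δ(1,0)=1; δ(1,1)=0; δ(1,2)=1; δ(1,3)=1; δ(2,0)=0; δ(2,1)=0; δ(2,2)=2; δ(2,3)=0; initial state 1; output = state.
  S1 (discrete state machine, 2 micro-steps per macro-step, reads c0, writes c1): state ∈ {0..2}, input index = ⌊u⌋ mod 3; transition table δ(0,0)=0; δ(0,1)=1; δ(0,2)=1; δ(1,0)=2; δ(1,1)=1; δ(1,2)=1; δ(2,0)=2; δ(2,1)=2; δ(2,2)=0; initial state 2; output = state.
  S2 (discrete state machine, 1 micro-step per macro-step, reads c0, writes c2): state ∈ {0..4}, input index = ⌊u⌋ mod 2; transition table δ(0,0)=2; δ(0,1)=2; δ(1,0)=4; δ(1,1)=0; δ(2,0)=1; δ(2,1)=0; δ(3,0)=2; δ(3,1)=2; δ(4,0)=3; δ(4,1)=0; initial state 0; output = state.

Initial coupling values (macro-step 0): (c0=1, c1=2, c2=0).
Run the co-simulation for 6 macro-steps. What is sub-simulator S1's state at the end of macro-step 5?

macro 1: S0 reads c0=1 → after 1×micro: 0; S1 reads c0=0 → after 2×micro: 2; S2 reads c0=0 → after 1×micro: 2 ⇒ (c0=0, c1=2, c2=2)
macro 2: S0 reads c0=0 → after 1×micro: 2; S1 reads c0=2 → after 2×micro: 1; S2 reads c0=2 → after 1×micro: 1 ⇒ (c0=2, c1=1, c2=1)
macro 3: S0 reads c0=2 → after 1×micro: 2; S1 reads c0=2 → after 2×micro: 1; S2 reads c0=2 → after 1×micro: 4 ⇒ (c0=2, c1=1, c2=4)
macro 4: S0 reads c0=2 → after 1×micro: 2; S1 reads c0=2 → after 2×micro: 1; S2 reads c0=2 → after 1×micro: 3 ⇒ (c0=2, c1=1, c2=3)
macro 5: S0 reads c0=2 → after 1×micro: 2; S1 reads c0=2 → after 2×micro: 1; S2 reads c0=2 → after 1×micro: 2 ⇒ (c0=2, c1=1, c2=2)
macro 6: S0 reads c0=2 → after 1×micro: 2; S1 reads c0=2 → after 2×micro: 1; S2 reads c0=2 → after 1×micro: 1 ⇒ (c0=2, c1=1, c2=1)

S1 state at macro-step 5 = 1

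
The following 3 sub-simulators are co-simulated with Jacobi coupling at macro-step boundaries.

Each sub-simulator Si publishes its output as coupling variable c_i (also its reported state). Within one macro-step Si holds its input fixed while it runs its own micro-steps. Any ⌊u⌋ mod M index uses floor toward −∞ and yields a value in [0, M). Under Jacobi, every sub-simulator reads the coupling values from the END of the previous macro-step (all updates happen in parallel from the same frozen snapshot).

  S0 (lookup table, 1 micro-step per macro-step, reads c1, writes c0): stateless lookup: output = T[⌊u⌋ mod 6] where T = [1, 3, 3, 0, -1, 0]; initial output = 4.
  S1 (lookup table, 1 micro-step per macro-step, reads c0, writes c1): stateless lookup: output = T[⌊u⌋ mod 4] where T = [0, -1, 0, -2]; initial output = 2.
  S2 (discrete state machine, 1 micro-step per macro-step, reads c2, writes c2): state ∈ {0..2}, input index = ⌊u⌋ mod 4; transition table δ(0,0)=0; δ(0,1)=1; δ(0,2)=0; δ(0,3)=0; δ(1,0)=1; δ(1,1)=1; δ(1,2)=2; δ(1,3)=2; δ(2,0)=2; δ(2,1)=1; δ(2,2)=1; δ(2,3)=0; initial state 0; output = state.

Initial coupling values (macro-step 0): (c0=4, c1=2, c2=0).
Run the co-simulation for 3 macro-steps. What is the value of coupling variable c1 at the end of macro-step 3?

macro 1: S0 reads c1=2 → after 1×micro: 3; S1 reads c0=4 → after 1×micro: 0; S2 reads c2=0 → after 1×micro: 0 ⇒ (c0=3, c1=0, c2=0)
macro 2: S0 reads c1=0 → after 1×micro: 1; S1 reads c0=3 → after 1×micro: -2; S2 reads c2=0 → after 1×micro: 0 ⇒ (c0=1, c1=-2, c2=0)
macro 3: S0 reads c1=-2 → after 1×micro: -1; S1 reads c0=1 → after 1×micro: -1; S2 reads c2=0 → after 1×micro: 0 ⇒ (c0=-1, c1=-1, c2=0)

c1 at macro-step 3 = -1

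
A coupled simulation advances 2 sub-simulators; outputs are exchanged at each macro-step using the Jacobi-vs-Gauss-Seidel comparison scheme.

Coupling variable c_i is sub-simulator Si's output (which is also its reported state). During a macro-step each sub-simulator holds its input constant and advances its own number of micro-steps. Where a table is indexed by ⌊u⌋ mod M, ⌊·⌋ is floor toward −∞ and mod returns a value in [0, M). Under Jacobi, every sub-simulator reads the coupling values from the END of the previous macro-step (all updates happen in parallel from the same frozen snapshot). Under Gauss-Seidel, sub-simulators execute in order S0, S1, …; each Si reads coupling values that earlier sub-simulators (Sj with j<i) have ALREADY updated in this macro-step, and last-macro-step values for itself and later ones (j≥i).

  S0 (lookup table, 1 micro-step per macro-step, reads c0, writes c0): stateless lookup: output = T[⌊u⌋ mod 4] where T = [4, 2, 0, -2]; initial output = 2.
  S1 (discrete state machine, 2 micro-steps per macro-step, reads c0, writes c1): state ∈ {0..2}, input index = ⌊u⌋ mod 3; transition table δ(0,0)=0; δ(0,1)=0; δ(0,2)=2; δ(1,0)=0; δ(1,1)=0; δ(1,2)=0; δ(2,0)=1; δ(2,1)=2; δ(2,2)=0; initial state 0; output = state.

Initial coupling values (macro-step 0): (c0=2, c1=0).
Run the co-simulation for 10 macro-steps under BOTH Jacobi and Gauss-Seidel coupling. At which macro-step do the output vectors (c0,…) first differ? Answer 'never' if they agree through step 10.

first divergence at macro-step: never

[Jacobi] macro 1: S0 reads c0=2 → after 1×micro: 0; S1 reads c0=2 → after 2×micro: 0 ⇒ (c0=0, c1=0)
[Jacobi] macro 2: S0 reads c0=0 → after 1×micro: 4; S1 reads c0=0 → after 2×micro: 0 ⇒ (c0=4, c1=0)
[Jacobi] macro 3: S0 reads c0=4 → after 1×micro: 4; S1 reads c0=4 → after 2×micro: 0 ⇒ (c0=4, c1=0)
[Jacobi] macro 4: S0 reads c0=4 → after 1×micro: 4; S1 reads c0=4 → after 2×micro: 0 ⇒ (c0=4, c1=0)
[Jacobi] macro 5: S0 reads c0=4 → after 1×micro: 4; S1 reads c0=4 → after 2×micro: 0 ⇒ (c0=4, c1=0)
[Jacobi] macro 6: S0 reads c0=4 → after 1×micro: 4; S1 reads c0=4 → after 2×micro: 0 ⇒ (c0=4, c1=0)
[Jacobi] macro 7: S0 reads c0=4 → after 1×micro: 4; S1 reads c0=4 → after 2×micro: 0 ⇒ (c0=4, c1=0)
[Jacobi] macro 8: S0 reads c0=4 → after 1×micro: 4; S1 reads c0=4 → after 2×micro: 0 ⇒ (c0=4, c1=0)
[Jacobi] macro 9: S0 reads c0=4 → after 1×micro: 4; S1 reads c0=4 → after 2×micro: 0 ⇒ (c0=4, c1=0)
[Jacobi] macro 10: S0 reads c0=4 → after 1×micro: 4; S1 reads c0=4 → after 2×micro: 0 ⇒ (c0=4, c1=0)
[Gauss-Seidel] macro 1: S0 reads c0=2 → after 1×micro: 0; S1 reads c0=0 → after 2×micro: 0 ⇒ (c0=0, c1=0)
[Gauss-Seidel] macro 2: S0 reads c0=0 → after 1×micro: 4; S1 reads c0=4 → after 2×micro: 0 ⇒ (c0=4, c1=0)
[Gauss-Seidel] macro 3: S0 reads c0=4 → after 1×micro: 4; S1 reads c0=4 → after 2×micro: 0 ⇒ (c0=4, c1=0)
[Gauss-Seidel] macro 4: S0 reads c0=4 → after 1×micro: 4; S1 reads c0=4 → after 2×micro: 0 ⇒ (c0=4, c1=0)
[Gauss-Seidel] macro 5: S0 reads c0=4 → after 1×micro: 4; S1 reads c0=4 → after 2×micro: 0 ⇒ (c0=4, c1=0)
[Gauss-Seidel] macro 6: S0 reads c0=4 → after 1×micro: 4; S1 reads c0=4 → after 2×micro: 0 ⇒ (c0=4, c1=0)
[Gauss-Seidel] macro 7: S0 reads c0=4 → after 1×micro: 4; S1 reads c0=4 → after 2×micro: 0 ⇒ (c0=4, c1=0)
[Gauss-Seidel] macro 8: S0 reads c0=4 → after 1×micro: 4; S1 reads c0=4 → after 2×micro: 0 ⇒ (c0=4, c1=0)
[Gauss-Seidel] macro 9: S0 reads c0=4 → after 1×micro: 4; S1 reads c0=4 → after 2×micro: 0 ⇒ (c0=4, c1=0)
[Gauss-Seidel] macro 10: S0 reads c0=4 → after 1×micro: 4; S1 reads c0=4 → after 2×micro: 0 ⇒ (c0=4, c1=0)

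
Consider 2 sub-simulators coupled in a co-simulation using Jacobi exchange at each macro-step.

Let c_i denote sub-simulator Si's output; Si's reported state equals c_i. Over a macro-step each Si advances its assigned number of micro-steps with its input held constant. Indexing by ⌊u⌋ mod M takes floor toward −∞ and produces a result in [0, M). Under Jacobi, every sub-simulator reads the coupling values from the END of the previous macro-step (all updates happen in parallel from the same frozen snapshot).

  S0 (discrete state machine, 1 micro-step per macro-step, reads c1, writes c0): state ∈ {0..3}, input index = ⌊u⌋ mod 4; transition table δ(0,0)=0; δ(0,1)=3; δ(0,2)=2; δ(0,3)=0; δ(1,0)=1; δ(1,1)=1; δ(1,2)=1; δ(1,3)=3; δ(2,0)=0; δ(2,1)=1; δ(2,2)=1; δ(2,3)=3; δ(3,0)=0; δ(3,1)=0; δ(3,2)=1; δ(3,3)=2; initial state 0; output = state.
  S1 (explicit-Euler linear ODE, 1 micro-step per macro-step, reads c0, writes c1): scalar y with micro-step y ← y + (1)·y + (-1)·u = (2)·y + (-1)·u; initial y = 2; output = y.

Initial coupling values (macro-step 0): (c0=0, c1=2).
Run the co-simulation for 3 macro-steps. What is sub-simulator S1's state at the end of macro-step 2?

macro 1: S0 reads c1=2 → after 1×micro: 2; S1 reads c0=0 → after 1×micro: 4 ⇒ (c0=2, c1=4)
macro 2: S0 reads c1=4 → after 1×micro: 0; S1 reads c0=2 → after 1×micro: 6 ⇒ (c0=0, c1=6)
macro 3: S0 reads c1=6 → after 1×micro: 2; S1 reads c0=0 → after 1×micro: 12 ⇒ (c0=2, c1=12)

S1 state at macro-step 2 = 6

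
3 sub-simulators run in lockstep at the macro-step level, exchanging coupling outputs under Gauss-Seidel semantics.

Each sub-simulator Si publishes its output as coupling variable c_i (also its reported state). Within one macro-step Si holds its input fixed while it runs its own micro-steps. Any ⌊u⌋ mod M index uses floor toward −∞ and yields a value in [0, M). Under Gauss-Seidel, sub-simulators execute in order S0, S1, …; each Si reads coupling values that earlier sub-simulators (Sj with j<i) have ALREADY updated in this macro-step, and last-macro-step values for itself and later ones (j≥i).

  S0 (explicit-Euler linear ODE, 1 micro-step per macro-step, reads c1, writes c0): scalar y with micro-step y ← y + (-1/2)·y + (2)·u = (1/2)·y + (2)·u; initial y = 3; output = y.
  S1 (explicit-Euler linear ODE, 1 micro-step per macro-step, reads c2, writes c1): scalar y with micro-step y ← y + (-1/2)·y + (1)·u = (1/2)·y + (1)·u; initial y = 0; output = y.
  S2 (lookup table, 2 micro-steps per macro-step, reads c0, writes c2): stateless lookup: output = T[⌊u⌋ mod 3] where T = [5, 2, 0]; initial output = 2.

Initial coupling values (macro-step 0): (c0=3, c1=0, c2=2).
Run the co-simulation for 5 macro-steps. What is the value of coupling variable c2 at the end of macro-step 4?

macro 1: S0 reads c1=0 → after 1×micro: 3/2; S1 reads c2=2 → after 1×micro: 2; S2 reads c0=3/2 → after 2×micro: 2 ⇒ (c0=3/2, c1=2, c2=2)
macro 2: S0 reads c1=2 → after 1×micro: 19/4; S1 reads c2=2 → after 1×micro: 3; S2 reads c0=19/4 → after 2×micro: 2 ⇒ (c0=19/4, c1=3, c2=2)
macro 3: S0 reads c1=3 → after 1×micro: 67/8; S1 reads c2=2 → after 1×micro: 7/2; S2 reads c0=67/8 → after 2×micro: 0 ⇒ (c0=67/8, c1=7/2, c2=0)
macro 4: S0 reads c1=7/2 → after 1×micro: 179/16; S1 reads c2=0 → after 1×micro: 7/4; S2 reads c0=179/16 → after 2×micro: 0 ⇒ (c0=179/16, c1=7/4, c2=0)
macro 5: S0 reads c1=7/4 → after 1×micro: 291/32; S1 reads c2=0 → after 1×micro: 7/8; S2 reads c0=291/32 → after 2×micro: 5 ⇒ (c0=291/32, c1=7/8, c2=5)

c2 at macro-step 4 = 0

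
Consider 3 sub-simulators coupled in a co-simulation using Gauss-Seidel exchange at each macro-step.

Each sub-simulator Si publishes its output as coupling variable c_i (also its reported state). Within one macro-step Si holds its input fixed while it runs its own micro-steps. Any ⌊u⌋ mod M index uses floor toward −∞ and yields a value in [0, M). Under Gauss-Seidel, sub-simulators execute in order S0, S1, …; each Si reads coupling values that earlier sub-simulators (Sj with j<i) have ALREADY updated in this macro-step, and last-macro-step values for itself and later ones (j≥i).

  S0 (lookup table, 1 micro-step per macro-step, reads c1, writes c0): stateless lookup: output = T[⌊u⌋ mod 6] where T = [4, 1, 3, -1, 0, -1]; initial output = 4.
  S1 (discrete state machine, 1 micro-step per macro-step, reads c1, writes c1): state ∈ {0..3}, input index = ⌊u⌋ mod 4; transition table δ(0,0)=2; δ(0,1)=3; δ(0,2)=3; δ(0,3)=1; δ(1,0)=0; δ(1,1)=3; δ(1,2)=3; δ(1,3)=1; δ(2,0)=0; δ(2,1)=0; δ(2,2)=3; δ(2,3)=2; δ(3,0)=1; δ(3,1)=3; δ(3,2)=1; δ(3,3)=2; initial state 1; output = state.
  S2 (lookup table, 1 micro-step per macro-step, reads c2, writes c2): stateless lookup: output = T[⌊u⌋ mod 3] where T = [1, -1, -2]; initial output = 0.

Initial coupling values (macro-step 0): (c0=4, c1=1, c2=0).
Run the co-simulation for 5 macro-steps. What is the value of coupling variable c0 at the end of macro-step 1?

macro 1: S0 reads c1=1 → after 1×micro: 1; S1 reads c1=1 → after 1×micro: 3; S2 reads c2=0 → after 1×micro: 1 ⇒ (c0=1, c1=3, c2=1)
macro 2: S0 reads c1=3 → after 1×micro: -1; S1 reads c1=3 → after 1×micro: 2; S2 reads c2=1 → after 1×micro: -1 ⇒ (c0=-1, c1=2, c2=-1)
macro 3: S0 reads c1=2 → after 1×micro: 3; S1 reads c1=2 → after 1×micro: 3; S2 reads c2=-1 → after 1×micro: -2 ⇒ (c0=3, c1=3, c2=-2)
macro 4: S0 reads c1=3 → after 1×micro: -1; S1 reads c1=3 → after 1×micro: 2; S2 reads c2=-2 → after 1×micro: -1 ⇒ (c0=-1, c1=2, c2=-1)
macro 5: S0 reads c1=2 → after 1×micro: 3; S1 reads c1=2 → after 1×micro: 3; S2 reads c2=-1 → after 1×micro: -2 ⇒ (c0=3, c1=3, c2=-2)

c0 at macro-step 1 = 1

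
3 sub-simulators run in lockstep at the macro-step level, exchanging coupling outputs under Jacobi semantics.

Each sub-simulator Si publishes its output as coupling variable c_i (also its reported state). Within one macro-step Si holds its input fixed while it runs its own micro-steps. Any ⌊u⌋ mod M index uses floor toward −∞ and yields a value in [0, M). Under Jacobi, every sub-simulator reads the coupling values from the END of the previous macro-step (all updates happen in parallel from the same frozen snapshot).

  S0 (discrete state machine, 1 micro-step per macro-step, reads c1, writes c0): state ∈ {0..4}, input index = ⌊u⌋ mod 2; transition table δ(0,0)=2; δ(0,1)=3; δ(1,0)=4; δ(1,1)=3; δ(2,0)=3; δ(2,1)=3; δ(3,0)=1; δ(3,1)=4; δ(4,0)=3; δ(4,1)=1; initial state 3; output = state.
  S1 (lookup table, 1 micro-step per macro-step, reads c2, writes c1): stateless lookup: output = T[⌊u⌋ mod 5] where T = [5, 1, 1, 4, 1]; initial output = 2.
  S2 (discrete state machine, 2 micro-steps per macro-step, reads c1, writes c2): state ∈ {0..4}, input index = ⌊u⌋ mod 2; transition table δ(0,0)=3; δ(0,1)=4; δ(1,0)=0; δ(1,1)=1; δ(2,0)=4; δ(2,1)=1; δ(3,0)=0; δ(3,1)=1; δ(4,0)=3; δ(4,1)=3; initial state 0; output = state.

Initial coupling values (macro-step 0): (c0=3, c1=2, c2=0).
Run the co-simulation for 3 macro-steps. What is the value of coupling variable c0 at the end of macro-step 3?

macro 1: S0 reads c1=2 → after 1×micro: 1; S1 reads c2=0 → after 1×micro: 5; S2 reads c1=2 → after 2×micro: 0 ⇒ (c0=1, c1=5, c2=0)
macro 2: S0 reads c1=5 → after 1×micro: 3; S1 reads c2=0 → after 1×micro: 5; S2 reads c1=5 → after 2×micro: 3 ⇒ (c0=3, c1=5, c2=3)
macro 3: S0 reads c1=5 → after 1×micro: 4; S1 reads c2=3 → after 1×micro: 4; S2 reads c1=5 → after 2×micro: 1 ⇒ (c0=4, c1=4, c2=1)

c0 at macro-step 3 = 4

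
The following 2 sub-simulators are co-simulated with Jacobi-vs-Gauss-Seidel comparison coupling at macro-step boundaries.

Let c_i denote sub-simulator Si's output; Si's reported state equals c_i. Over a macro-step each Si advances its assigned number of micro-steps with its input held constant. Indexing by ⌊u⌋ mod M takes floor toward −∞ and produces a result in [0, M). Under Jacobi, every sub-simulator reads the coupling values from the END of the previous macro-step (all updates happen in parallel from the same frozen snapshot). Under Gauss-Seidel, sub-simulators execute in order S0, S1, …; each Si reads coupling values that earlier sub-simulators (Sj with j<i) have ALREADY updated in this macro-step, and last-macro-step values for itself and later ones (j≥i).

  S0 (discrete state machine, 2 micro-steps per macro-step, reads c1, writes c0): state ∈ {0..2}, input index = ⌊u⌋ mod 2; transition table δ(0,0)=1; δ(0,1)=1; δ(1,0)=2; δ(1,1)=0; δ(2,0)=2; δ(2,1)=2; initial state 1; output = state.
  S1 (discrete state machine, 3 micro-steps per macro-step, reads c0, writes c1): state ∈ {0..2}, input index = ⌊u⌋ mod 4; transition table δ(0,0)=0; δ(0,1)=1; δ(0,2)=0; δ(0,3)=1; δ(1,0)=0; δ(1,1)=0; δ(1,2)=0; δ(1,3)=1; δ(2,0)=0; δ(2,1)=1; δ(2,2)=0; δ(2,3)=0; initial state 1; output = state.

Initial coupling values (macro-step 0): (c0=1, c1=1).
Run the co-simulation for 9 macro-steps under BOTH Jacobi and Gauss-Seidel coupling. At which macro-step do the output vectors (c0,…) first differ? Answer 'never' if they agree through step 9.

first divergence at macro-step: 2

[Jacobi] macro 1: S0 reads c1=1 → after 2×micro: 1; S1 reads c0=1 → after 3×micro: 0 ⇒ (c0=1, c1=0)
[Jacobi] macro 2: S0 reads c1=0 → after 2×micro: 2; S1 reads c0=1 → after 3×micro: 1 ⇒ (c0=2, c1=1)
[Jacobi] macro 3: S0 reads c1=1 → after 2×micro: 2; S1 reads c0=2 → after 3×micro: 0 ⇒ (c0=2, c1=0)
[Jacobi] macro 4: S0 reads c1=0 → after 2×micro: 2; S1 reads c0=2 → after 3×micro: 0 ⇒ (c0=2, c1=0)
[Jacobi] macro 5: S0 reads c1=0 → after 2×micro: 2; S1 reads c0=2 → after 3×micro: 0 ⇒ (c0=2, c1=0)
[Jacobi] macro 6: S0 reads c1=0 → after 2×micro: 2; S1 reads c0=2 → after 3×micro: 0 ⇒ (c0=2, c1=0)
[Jacobi] macro 7: S0 reads c1=0 → after 2×micro: 2; S1 reads c0=2 → after 3×micro: 0 ⇒ (c0=2, c1=0)
[Jacobi] macro 8: S0 reads c1=0 → after 2×micro: 2; S1 reads c0=2 → after 3×micro: 0 ⇒ (c0=2, c1=0)
[Jacobi] macro 9: S0 reads c1=0 → after 2×micro: 2; S1 reads c0=2 → after 3×micro: 0 ⇒ (c0=2, c1=0)
[Gauss-Seidel] macro 1: S0 reads c1=1 → after 2×micro: 1; S1 reads c0=1 → after 3×micro: 0 ⇒ (c0=1, c1=0)
[Gauss-Seidel] macro 2: S0 reads c1=0 → after 2×micro: 2; S1 reads c0=2 → after 3×micro: 0 ⇒ (c0=2, c1=0)
[Gauss-Seidel] macro 3: S0 reads c1=0 → after 2×micro: 2; S1 reads c0=2 → after 3×micro: 0 ⇒ (c0=2, c1=0)
[Gauss-Seidel] macro 4: S0 reads c1=0 → after 2×micro: 2; S1 reads c0=2 → after 3×micro: 0 ⇒ (c0=2, c1=0)
[Gauss-Seidel] macro 5: S0 reads c1=0 → after 2×micro: 2; S1 reads c0=2 → after 3×micro: 0 ⇒ (c0=2, c1=0)
[Gauss-Seidel] macro 6: S0 reads c1=0 → after 2×micro: 2; S1 reads c0=2 → after 3×micro: 0 ⇒ (c0=2, c1=0)
[Gauss-Seidel] macro 7: S0 reads c1=0 → after 2×micro: 2; S1 reads c0=2 → after 3×micro: 0 ⇒ (c0=2, c1=0)
[Gauss-Seidel] macro 8: S0 reads c1=0 → after 2×micro: 2; S1 reads c0=2 → after 3×micro: 0 ⇒ (c0=2, c1=0)
[Gauss-Seidel] macro 9: S0 reads c1=0 → after 2×micro: 2; S1 reads c0=2 → after 3×micro: 0 ⇒ (c0=2, c1=0)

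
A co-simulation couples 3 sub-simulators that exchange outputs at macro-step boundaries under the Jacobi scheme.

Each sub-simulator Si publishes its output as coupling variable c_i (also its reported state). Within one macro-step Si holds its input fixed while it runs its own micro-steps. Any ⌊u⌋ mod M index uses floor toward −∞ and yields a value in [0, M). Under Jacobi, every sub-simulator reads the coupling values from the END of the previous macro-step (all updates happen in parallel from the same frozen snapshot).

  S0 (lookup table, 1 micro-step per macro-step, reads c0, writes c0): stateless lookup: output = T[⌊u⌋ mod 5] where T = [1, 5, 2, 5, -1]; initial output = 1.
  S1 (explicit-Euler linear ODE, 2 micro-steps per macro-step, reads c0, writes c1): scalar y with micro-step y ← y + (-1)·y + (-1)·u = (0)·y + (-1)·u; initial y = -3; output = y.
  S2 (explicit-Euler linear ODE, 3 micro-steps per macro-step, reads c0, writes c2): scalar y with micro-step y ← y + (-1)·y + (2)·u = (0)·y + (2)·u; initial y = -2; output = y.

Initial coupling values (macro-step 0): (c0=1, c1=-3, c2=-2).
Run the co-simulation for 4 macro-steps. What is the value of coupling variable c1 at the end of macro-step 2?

c1 at macro-step 2 = -5

macro 1: S0 reads c0=1 → after 1×micro: 5; S1 reads c0=1 → after 2×micro: -1; S2 reads c0=1 → after 3×micro: 2 ⇒ (c0=5, c1=-1, c2=2)
macro 2: S0 reads c0=5 → after 1×micro: 1; S1 reads c0=5 → after 2×micro: -5; S2 reads c0=5 → after 3×micro: 10 ⇒ (c0=1, c1=-5, c2=10)
macro 3: S0 reads c0=1 → after 1×micro: 5; S1 reads c0=1 → after 2×micro: -1; S2 reads c0=1 → after 3×micro: 2 ⇒ (c0=5, c1=-1, c2=2)
macro 4: S0 reads c0=5 → after 1×micro: 1; S1 reads c0=5 → after 2×micro: -5; S2 reads c0=5 → after 3×micro: 10 ⇒ (c0=1, c1=-5, c2=10)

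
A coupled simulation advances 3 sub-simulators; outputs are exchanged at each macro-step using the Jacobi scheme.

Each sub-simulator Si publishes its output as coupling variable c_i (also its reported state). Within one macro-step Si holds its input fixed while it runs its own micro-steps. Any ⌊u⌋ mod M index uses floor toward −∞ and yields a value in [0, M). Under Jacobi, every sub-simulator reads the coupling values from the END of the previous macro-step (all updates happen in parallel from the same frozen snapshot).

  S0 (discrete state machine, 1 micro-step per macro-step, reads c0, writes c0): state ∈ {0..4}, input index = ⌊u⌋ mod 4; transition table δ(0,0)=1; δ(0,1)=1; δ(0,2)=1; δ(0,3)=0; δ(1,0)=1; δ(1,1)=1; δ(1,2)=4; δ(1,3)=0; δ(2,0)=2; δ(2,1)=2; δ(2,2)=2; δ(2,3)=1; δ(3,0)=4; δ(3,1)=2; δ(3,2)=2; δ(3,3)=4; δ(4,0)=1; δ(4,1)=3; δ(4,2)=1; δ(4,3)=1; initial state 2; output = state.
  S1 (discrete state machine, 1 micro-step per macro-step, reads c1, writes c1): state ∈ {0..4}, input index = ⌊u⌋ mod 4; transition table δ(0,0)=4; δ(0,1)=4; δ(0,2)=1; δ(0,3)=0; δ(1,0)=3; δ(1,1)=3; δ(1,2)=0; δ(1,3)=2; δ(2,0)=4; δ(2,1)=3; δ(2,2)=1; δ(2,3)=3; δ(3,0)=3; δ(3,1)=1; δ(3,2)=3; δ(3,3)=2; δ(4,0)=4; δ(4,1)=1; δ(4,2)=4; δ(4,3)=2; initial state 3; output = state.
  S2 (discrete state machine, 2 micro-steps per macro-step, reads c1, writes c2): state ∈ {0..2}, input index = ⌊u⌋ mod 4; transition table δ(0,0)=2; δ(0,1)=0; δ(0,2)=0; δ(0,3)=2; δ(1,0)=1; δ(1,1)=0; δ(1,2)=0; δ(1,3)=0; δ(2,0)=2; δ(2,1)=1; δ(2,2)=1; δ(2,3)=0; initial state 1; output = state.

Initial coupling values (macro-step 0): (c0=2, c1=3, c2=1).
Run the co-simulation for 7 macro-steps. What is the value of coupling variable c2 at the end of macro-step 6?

macro 1: S0 reads c0=2 → after 1×micro: 2; S1 reads c1=3 → after 1×micro: 2; S2 reads c1=3 → after 2×micro: 2 ⇒ (c0=2, c1=2, c2=2)
macro 2: S0 reads c0=2 → after 1×micro: 2; S1 reads c1=2 → after 1×micro: 1; S2 reads c1=2 → after 2×micro: 0 ⇒ (c0=2, c1=1, c2=0)
macro 3: S0 reads c0=2 → after 1×micro: 2; S1 reads c1=1 → after 1×micro: 3; S2 reads c1=1 → after 2×micro: 0 ⇒ (c0=2, c1=3, c2=0)
macro 4: S0 reads c0=2 → after 1×micro: 2; S1 reads c1=3 → after 1×micro: 2; S2 reads c1=3 → after 2×micro: 0 ⇒ (c0=2, c1=2, c2=0)
macro 5: S0 reads c0=2 → after 1×micro: 2; S1 reads c1=2 → after 1×micro: 1; S2 reads c1=2 → after 2×micro: 0 ⇒ (c0=2, c1=1, c2=0)
macro 6: S0 reads c0=2 → after 1×micro: 2; S1 reads c1=1 → after 1×micro: 3; S2 reads c1=1 → after 2×micro: 0 ⇒ (c0=2, c1=3, c2=0)
macro 7: S0 reads c0=2 → after 1×micro: 2; S1 reads c1=3 → after 1×micro: 2; S2 reads c1=3 → after 2×micro: 0 ⇒ (c0=2, c1=2, c2=0)

c2 at macro-step 6 = 0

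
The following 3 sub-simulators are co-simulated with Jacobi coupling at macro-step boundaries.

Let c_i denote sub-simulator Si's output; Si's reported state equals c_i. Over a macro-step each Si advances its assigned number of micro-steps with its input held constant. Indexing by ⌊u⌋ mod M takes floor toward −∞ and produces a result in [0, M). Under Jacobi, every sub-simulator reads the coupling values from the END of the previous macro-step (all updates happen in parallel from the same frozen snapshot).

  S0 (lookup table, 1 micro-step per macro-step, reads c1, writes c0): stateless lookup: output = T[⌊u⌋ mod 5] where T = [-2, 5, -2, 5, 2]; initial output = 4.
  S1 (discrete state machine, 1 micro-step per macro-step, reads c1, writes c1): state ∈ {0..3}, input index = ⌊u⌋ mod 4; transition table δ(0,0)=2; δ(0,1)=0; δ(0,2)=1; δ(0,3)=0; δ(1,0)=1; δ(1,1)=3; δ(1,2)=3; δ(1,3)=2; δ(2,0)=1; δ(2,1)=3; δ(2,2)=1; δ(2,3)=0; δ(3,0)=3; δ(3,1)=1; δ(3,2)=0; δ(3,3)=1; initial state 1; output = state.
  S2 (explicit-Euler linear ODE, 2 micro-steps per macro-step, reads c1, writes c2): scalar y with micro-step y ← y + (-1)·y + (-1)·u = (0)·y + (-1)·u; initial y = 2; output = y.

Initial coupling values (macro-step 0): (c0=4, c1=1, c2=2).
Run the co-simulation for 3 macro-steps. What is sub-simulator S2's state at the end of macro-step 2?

S2 state at macro-step 2 = -3

macro 1: S0 reads c1=1 → after 1×micro: 5; S1 reads c1=1 → after 1×micro: 3; S2 reads c1=1 → after 2×micro: -1 ⇒ (c0=5, c1=3, c2=-1)
macro 2: S0 reads c1=3 → after 1×micro: 5; S1 reads c1=3 → after 1×micro: 1; S2 reads c1=3 → after 2×micro: -3 ⇒ (c0=5, c1=1, c2=-3)
macro 3: S0 reads c1=1 → after 1×micro: 5; S1 reads c1=1 → after 1×micro: 3; S2 reads c1=1 → after 2×micro: -1 ⇒ (c0=5, c1=3, c2=-1)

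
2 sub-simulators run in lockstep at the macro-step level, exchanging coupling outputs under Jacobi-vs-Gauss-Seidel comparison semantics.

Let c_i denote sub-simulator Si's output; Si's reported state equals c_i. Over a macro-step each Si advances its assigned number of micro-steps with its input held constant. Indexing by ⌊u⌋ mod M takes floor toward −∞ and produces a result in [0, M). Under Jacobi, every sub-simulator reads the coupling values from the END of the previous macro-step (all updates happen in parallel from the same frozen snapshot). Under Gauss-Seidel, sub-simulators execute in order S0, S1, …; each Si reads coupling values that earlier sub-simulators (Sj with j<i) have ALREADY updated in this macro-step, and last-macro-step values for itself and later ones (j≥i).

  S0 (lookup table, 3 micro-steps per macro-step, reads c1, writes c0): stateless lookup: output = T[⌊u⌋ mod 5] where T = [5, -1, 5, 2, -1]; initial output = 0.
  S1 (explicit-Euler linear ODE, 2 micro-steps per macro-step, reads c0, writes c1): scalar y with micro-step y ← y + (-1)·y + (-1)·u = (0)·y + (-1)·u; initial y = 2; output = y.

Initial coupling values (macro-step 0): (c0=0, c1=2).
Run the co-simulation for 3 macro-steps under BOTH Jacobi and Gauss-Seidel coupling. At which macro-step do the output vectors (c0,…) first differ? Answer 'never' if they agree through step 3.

[Jacobi] macro 1: S0 reads c1=2 → after 3×micro: 5; S1 reads c0=0 → after 2×micro: 0 ⇒ (c0=5, c1=0)
[Jacobi] macro 2: S0 reads c1=0 → after 3×micro: 5; S1 reads c0=5 → after 2×micro: -5 ⇒ (c0=5, c1=-5)
[Jacobi] macro 3: S0 reads c1=-5 → after 3×micro: 5; S1 reads c0=5 → after 2×micro: -5 ⇒ (c0=5, c1=-5)
[Gauss-Seidel] macro 1: S0 reads c1=2 → after 3×micro: 5; S1 reads c0=5 → after 2×micro: -5 ⇒ (c0=5, c1=-5)
[Gauss-Seidel] macro 2: S0 reads c1=-5 → after 3×micro: 5; S1 reads c0=5 → after 2×micro: -5 ⇒ (c0=5, c1=-5)
[Gauss-Seidel] macro 3: S0 reads c1=-5 → after 3×micro: 5; S1 reads c0=5 → after 2×micro: -5 ⇒ (c0=5, c1=-5)

first divergence at macro-step: 1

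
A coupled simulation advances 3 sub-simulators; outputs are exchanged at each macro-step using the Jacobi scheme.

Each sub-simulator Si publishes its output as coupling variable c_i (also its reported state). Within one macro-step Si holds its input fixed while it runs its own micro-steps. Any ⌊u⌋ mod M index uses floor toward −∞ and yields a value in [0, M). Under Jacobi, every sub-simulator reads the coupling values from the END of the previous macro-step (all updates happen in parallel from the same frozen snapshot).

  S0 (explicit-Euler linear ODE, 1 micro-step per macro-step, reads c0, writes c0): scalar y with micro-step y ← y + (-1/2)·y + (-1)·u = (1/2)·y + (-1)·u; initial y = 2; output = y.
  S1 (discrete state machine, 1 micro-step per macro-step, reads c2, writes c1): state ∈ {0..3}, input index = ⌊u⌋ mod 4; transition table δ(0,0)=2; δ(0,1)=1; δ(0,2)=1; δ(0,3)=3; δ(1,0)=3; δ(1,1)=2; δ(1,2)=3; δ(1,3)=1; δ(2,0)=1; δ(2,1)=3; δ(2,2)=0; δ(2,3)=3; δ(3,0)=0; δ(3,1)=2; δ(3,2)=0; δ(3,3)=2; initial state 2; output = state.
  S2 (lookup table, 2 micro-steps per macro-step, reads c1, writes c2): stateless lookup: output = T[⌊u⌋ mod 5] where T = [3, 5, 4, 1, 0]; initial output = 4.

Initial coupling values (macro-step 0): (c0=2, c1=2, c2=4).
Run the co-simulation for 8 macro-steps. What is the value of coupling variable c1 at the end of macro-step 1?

c1 at macro-step 1 = 1

macro 1: S0 reads c0=2 → after 1×micro: -1; S1 reads c2=4 → after 1×micro: 1; S2 reads c1=2 → after 2×micro: 4 ⇒ (c0=-1, c1=1, c2=4)
macro 2: S0 reads c0=-1 → after 1×micro: 1/2; S1 reads c2=4 → after 1×micro: 3; S2 reads c1=1 → after 2×micro: 5 ⇒ (c0=1/2, c1=3, c2=5)
macro 3: S0 reads c0=1/2 → after 1×micro: -1/4; S1 reads c2=5 → after 1×micro: 2; S2 reads c1=3 → after 2×micro: 1 ⇒ (c0=-1/4, c1=2, c2=1)
macro 4: S0 reads c0=-1/4 → after 1×micro: 1/8; S1 reads c2=1 → after 1×micro: 3; S2 reads c1=2 → after 2×micro: 4 ⇒ (c0=1/8, c1=3, c2=4)
macro 5: S0 reads c0=1/8 → after 1×micro: -1/16; S1 reads c2=4 → after 1×micro: 0; S2 reads c1=3 → after 2×micro: 1 ⇒ (c0=-1/16, c1=0, c2=1)
macro 6: S0 reads c0=-1/16 → after 1×micro: 1/32; S1 reads c2=1 → after 1×micro: 1; S2 reads c1=0 → after 2×micro: 3 ⇒ (c0=1/32, c1=1, c2=3)
macro 7: S0 reads c0=1/32 → after 1×micro: -1/64; S1 reads c2=3 → after 1×micro: 1; S2 reads c1=1 → after 2×micro: 5 ⇒ (c0=-1/64, c1=1, c2=5)
macro 8: S0 reads c0=-1/64 → after 1×micro: 1/128; S1 reads c2=5 → after 1×micro: 2; S2 reads c1=1 → after 2×micro: 5 ⇒ (c0=1/128, c1=2, c2=5)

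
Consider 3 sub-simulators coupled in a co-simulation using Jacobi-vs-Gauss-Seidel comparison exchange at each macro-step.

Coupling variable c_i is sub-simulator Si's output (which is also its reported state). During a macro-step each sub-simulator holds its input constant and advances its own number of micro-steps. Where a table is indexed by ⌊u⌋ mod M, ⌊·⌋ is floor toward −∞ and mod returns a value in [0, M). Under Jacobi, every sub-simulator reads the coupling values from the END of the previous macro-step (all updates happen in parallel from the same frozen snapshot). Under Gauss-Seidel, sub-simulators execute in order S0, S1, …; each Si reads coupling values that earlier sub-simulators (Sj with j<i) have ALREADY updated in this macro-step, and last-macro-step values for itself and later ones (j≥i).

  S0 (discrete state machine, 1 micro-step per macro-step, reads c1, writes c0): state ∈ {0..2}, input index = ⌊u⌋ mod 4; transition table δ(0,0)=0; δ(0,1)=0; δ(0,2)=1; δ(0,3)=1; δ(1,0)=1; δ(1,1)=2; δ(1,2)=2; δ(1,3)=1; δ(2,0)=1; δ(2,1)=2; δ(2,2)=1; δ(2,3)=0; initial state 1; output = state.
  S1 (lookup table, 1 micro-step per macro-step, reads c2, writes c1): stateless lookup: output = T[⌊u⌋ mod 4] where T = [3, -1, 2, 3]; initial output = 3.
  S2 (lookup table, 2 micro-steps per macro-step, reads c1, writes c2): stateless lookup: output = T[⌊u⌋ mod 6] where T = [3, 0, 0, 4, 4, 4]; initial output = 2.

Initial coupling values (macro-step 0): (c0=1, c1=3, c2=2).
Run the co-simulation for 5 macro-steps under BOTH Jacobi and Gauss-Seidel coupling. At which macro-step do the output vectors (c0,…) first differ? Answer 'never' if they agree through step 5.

first divergence at macro-step: 1

[Jacobi] macro 1: S0 reads c1=3 → after 1×micro: 1; S1 reads c2=2 → after 1×micro: 2; S2 reads c1=3 → after 2×micro: 4 ⇒ (c0=1, c1=2, c2=4)
[Jacobi] macro 2: S0 reads c1=2 → after 1×micro: 2; S1 reads c2=4 → after 1×micro: 3; S2 reads c1=2 → after 2×micro: 0 ⇒ (c0=2, c1=3, c2=0)
[Jacobi] macro 3: S0 reads c1=3 → after 1×micro: 0; S1 reads c2=0 → after 1×micro: 3; S2 reads c1=3 → after 2×micro: 4 ⇒ (c0=0, c1=3, c2=4)
[Jacobi] macro 4: S0 reads c1=3 → after 1×micro: 1; S1 reads c2=4 → after 1×micro: 3; S2 reads c1=3 → after 2×micro: 4 ⇒ (c0=1, c1=3, c2=4)
[Jacobi] macro 5: S0 reads c1=3 → after 1×micro: 1; S1 reads c2=4 → after 1×micro: 3; S2 reads c1=3 → after 2×micro: 4 ⇒ (c0=1, c1=3, c2=4)
[Gauss-Seidel] macro 1: S0 reads c1=3 → after 1×micro: 1; S1 reads c2=2 → after 1×micro: 2; S2 reads c1=2 → after 2×micro: 0 ⇒ (c0=1, c1=2, c2=0)
[Gauss-Seidel] macro 2: S0 reads c1=2 → after 1×micro: 2; S1 reads c2=0 → after 1×micro: 3; S2 reads c1=3 → after 2×micro: 4 ⇒ (c0=2, c1=3, c2=4)
[Gauss-Seidel] macro 3: S0 reads c1=3 → after 1×micro: 0; S1 reads c2=4 → after 1×micro: 3; S2 reads c1=3 → after 2×micro: 4 ⇒ (c0=0, c1=3, c2=4)
[Gauss-Seidel] macro 4: S0 reads c1=3 → after 1×micro: 1; S1 reads c2=4 → after 1×micro: 3; S2 reads c1=3 → after 2×micro: 4 ⇒ (c0=1, c1=3, c2=4)
[Gauss-Seidel] macro 5: S0 reads c1=3 → after 1×micro: 1; S1 reads c2=4 → after 1×micro: 3; S2 reads c1=3 → after 2×micro: 4 ⇒ (c0=1, c1=3, c2=4)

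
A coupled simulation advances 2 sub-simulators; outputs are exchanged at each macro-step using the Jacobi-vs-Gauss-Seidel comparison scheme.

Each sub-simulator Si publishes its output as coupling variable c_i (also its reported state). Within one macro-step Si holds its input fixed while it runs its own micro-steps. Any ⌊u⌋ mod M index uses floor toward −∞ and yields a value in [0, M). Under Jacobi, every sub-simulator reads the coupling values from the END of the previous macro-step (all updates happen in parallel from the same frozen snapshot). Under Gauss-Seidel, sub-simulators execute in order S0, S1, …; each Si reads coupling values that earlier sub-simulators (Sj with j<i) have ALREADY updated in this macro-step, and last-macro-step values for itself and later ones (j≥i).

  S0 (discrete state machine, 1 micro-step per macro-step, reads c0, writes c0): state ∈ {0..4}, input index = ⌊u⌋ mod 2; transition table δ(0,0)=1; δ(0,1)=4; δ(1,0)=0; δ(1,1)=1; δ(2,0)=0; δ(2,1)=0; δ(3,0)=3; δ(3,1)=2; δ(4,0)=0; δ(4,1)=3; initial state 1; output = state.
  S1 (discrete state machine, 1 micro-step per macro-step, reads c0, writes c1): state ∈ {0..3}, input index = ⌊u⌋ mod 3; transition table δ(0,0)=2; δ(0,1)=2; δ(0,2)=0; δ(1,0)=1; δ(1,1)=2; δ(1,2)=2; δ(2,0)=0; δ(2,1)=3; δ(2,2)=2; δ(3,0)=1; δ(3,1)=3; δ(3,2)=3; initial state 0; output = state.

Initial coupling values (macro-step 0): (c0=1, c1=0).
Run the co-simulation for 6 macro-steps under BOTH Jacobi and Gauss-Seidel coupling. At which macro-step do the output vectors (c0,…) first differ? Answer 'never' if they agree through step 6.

first divergence at macro-step: never

[Jacobi] macro 1: S0 reads c0=1 → after 1×micro: 1; S1 reads c0=1 → after 1×micro: 2 ⇒ (c0=1, c1=2)
[Jacobi] macro 2: S0 reads c0=1 → after 1×micro: 1; S1 reads c0=1 → after 1×micro: 3 ⇒ (c0=1, c1=3)
[Jacobi] macro 3: S0 reads c0=1 → after 1×micro: 1; S1 reads c0=1 → after 1×micro: 3 ⇒ (c0=1, c1=3)
[Jacobi] macro 4: S0 reads c0=1 → after 1×micro: 1; S1 reads c0=1 → after 1×micro: 3 ⇒ (c0=1, c1=3)
[Jacobi] macro 5: S0 reads c0=1 → after 1×micro: 1; S1 reads c0=1 → after 1×micro: 3 ⇒ (c0=1, c1=3)
[Jacobi] macro 6: S0 reads c0=1 → after 1×micro: 1; S1 reads c0=1 → after 1×micro: 3 ⇒ (c0=1, c1=3)
[Gauss-Seidel] macro 1: S0 reads c0=1 → after 1×micro: 1; S1 reads c0=1 → after 1×micro: 2 ⇒ (c0=1, c1=2)
[Gauss-Seidel] macro 2: S0 reads c0=1 → after 1×micro: 1; S1 reads c0=1 → after 1×micro: 3 ⇒ (c0=1, c1=3)
[Gauss-Seidel] macro 3: S0 reads c0=1 → after 1×micro: 1; S1 reads c0=1 → after 1×micro: 3 ⇒ (c0=1, c1=3)
[Gauss-Seidel] macro 4: S0 reads c0=1 → after 1×micro: 1; S1 reads c0=1 → after 1×micro: 3 ⇒ (c0=1, c1=3)
[Gauss-Seidel] macro 5: S0 reads c0=1 → after 1×micro: 1; S1 reads c0=1 → after 1×micro: 3 ⇒ (c0=1, c1=3)
[Gauss-Seidel] macro 6: S0 reads c0=1 → after 1×micro: 1; S1 reads c0=1 → after 1×micro: 3 ⇒ (c0=1, c1=3)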